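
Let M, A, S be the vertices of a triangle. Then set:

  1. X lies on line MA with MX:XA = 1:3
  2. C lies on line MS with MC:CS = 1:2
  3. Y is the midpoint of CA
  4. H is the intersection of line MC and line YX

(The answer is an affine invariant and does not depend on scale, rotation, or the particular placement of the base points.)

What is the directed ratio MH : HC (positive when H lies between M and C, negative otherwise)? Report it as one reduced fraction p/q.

MH:HC = -1/3

Assign M = (0, 0), A = (1, 0), S = (0, 1) — the answer is frame-independent, so this choice is without loss of generality.
1. X lies on line MA with MX:XA = 1:3 ⇒ X = (1/4, 0)
2. C lies on line MS with MC:CS = 1:2 ⇒ C = (0, 1/3)
3. Y is the midpoint of CA ⇒ Y = (1/2, 1/6)
4. H is the intersection of line MC and line YX ⇒ H = (0, -1/6)
H = M + t·(C−M) with t = -1/2, so MH:HC = t:(1−t) = -1/2:3/2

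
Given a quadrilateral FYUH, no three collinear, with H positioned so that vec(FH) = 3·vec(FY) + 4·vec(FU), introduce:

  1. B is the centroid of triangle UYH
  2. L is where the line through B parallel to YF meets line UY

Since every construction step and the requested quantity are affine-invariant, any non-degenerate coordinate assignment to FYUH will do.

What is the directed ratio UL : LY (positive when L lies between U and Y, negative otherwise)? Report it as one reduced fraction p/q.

Set F = (0, 0), Y = (1, 0), U = (0, 1), H = (3, 4); any affine frame gives the same invariant.
1. B is the centroid of triangle UYH ⇒ B = (4/3, 5/3)
2. L is where the line through B parallel to YF meets line UY ⇒ L = (-2/3, 5/3)
L = U + t·(Y−U) with t = -2/3, so UL:LY = t:(1−t) = -2/3:5/3

UL:LY = -2/5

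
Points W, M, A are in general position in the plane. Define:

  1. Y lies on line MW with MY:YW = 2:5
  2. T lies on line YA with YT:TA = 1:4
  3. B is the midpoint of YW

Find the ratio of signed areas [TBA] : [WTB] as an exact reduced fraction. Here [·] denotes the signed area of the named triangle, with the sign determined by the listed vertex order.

[TBA]:[WTB] = 4

Set W = (0, 0), M = (1, 0), A = (0, 1); any affine frame gives the same invariant.
1. Y lies on line MW with MY:YW = 2:5 ⇒ Y = (5/7, 0)
2. T lies on line YA with YT:TA = 1:4 ⇒ T = (4/7, 1/5)
3. B is the midpoint of YW ⇒ B = (5/14, 0)
2·[TBA] = -2/7, 2·[WTB] = -1/14
[TBA]:[WTB] = -2/7:-1/14 = 4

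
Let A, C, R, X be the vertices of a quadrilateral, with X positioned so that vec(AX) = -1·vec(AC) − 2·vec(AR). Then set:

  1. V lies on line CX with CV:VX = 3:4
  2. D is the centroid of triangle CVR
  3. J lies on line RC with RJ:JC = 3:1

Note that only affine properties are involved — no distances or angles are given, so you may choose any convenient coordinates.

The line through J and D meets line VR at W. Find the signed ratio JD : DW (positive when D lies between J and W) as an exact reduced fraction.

JD:DW = 5/4

Set A = (0, 0), C = (1, 0), R = (0, 1), X = (-1, -2); any affine frame gives the same invariant.
1. V lies on line CX with CV:VX = 3:4 ⇒ V = (1/7, -6/7)
2. D is the centroid of triangle CVR ⇒ D = (8/21, 1/21)
3. J lies on line RC with RJ:JC = 3:1 ⇒ J = (3/4, 1/4)
line JD meets VR at W = (3/35, -4/35)
D = J + t·(W−J) with t = 5/9, so JD:DW = 5/9:4/9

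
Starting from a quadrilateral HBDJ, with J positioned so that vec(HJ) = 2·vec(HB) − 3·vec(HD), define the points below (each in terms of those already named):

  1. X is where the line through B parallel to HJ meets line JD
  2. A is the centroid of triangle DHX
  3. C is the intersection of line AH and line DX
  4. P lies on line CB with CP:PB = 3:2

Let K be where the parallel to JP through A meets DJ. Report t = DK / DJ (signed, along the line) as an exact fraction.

t = -11/18

Assign H = (0, 0), B = (1, 0), D = (0, 1), J = (2, -3) — the answer is frame-independent, so this choice is without loss of generality.
1. X is where the line through B parallel to HJ meets line JD ⇒ X = (-1, 3)
2. A is the centroid of triangle DHX ⇒ A = (-1/3, 4/3)
3. C is the intersection of line AH and line DX ⇒ C = (-1/2, 2)
4. P lies on line CB with CP:PB = 3:2 ⇒ P = (2/5, 4/5)
through A parallel to JP: direction (-8/5, 19/5); meets DJ at K = (-11/9, 31/9)
K = D + t·(J−D) with t = -11/18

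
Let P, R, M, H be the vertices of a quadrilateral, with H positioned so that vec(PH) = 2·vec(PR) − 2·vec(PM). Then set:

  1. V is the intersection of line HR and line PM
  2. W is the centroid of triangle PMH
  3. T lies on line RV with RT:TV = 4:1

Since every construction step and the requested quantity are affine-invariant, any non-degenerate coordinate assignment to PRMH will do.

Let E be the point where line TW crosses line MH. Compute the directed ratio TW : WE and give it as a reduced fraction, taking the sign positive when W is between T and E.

Work in coordinates with P = (0, 0), R = (1, 0), M = (0, 1), H = (2, -2).
1. V is the intersection of line HR and line PM ⇒ V = (0, 2)
2. W is the centroid of triangle PMH ⇒ W = (2/3, -1/3)
3. T lies on line RV with RT:TV = 4:1 ⇒ T = (1/5, 8/5)
line TW meets MH at E = (20/37, 7/37)
W = T + t·(E−T) with t = 37/27, so TW:WE = 37/27:-10/27

TW:WE = -37/10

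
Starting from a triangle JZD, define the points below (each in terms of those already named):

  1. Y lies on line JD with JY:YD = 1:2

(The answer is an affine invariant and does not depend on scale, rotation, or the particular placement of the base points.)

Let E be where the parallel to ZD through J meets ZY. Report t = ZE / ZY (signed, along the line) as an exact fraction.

t = 3/2

Assign J = (0, 0), Z = (1, 0), D = (0, 1) — the answer is frame-independent, so this choice is without loss of generality.
1. Y lies on line JD with JY:YD = 1:2 ⇒ Y = (0, 1/3)
through J parallel to ZD: direction (-1, 1); meets ZY at E = (-1/2, 1/2)
E = Z + t·(Y−Z) with t = 3/2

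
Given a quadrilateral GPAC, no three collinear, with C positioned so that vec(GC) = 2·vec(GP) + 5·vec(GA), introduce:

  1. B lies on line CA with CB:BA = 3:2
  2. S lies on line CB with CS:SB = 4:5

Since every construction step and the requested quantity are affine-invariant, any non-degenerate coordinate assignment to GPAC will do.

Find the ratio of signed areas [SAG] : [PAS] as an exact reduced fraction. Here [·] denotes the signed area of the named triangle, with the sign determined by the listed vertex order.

Assign G = (0, 0), P = (1, 0), A = (0, 1), C = (2, 5) — the answer is frame-independent, so this choice is without loss of generality.
1. B lies on line CA with CB:BA = 3:2 ⇒ B = (4/5, 13/5)
2. S lies on line CB with CS:SB = 4:5 ⇒ S = (22/15, 59/15)
2·[SAG] = 22/15, 2·[PAS] = -22/5
[SAG]:[PAS] = 22/15:-22/5 = -1/3

[SAG]:[PAS] = -1/3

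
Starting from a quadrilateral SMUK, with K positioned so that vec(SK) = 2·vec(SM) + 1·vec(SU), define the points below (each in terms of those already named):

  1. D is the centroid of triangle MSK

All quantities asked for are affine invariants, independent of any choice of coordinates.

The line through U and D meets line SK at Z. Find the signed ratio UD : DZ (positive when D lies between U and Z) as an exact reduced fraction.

UD:DZ = -7

Work in coordinates with S = (0, 0), M = (1, 0), U = (0, 1), K = (2, 1).
1. D is the centroid of triangle MSK ⇒ D = (1, 1/3)
line UD meets SK at Z = (6/7, 3/7)
D = U + t·(Z−U) with t = 7/6, so UD:DZ = 7/6:-1/6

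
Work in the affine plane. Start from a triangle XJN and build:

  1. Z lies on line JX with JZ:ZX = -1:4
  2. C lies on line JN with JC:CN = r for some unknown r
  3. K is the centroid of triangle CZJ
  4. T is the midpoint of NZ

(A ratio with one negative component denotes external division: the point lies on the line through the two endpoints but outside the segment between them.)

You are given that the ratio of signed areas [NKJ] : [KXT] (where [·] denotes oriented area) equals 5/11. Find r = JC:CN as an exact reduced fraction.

r = 4

Work in coordinates with X = (0, 0), J = (1, 0), N = (0, 1).
1. Z lies on line JX with JZ:ZX = -1:4 ⇒ Z = (4/3, 0)
2. With JC:CN = r, write λ = r/(r+1) so C = J + λ·(N−J); C is affine-linear in λ
3. K is the centroid of triangle CZJ ⇒ K is an affine combination of earlier points and hence also affine-linear in λ
4. T is the midpoint of NZ ⇒ T = (2/3, 1/2)
Every point depending on C is an affine combination of C and λ-independent points, so each such coordinate is linear in λ; the λ² term in each signed area is a multiple of (N−J)×(N−J) = 0, so 2·[NKJ] and 2·[KXT] are each linear in λ. Evaluating at λ=0 and λ=1:
  2·[NKJ] = -1/9,   2·[KXT] = 7/18·λ − 5/9
So [NKJ]:[KXT] = (-1/9) / (7/18·λ − 5/9). Setting this equal to 5/11:
  -1/9 = 5/11·(7/18·λ − 5/9)  ⇒  λ = 4/5
Then r = λ/(1−λ) = (4/5)/(1/5) = 4. Check: with r = 4, C = (1/5, 4/5) and [NKJ]:[KXT] = 5/11 as required.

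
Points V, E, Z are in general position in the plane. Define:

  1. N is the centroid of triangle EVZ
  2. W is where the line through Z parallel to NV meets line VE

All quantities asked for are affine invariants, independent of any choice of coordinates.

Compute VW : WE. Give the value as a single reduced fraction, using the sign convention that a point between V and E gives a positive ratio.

Work in coordinates with V = (0, 0), E = (1, 0), Z = (0, 1).
1. N is the centroid of triangle EVZ ⇒ N = (1/3, 1/3)
2. W is where the line through Z parallel to NV meets line VE ⇒ W = (-1, 0)
W = V + t·(E−V) with t = -1, so VW:WE = t:(1−t) = -1:2

VW:WE = -1/2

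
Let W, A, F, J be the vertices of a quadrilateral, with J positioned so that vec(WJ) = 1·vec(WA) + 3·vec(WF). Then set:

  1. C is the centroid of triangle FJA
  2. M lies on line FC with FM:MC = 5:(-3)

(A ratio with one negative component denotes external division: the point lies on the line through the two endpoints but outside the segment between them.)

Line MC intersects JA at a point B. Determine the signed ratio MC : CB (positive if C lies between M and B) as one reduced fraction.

Choose coordinates W = (0, 0), A = (1, 0), F = (0, 1), J = (1, 3).
1. C is the centroid of triangle FJA ⇒ C = (2/3, 4/3)
2. M lies on line FC with FM:MC = 5:(-3) ⇒ M = (5/3, 11/6)
line MC meets JA at B = (1, 3/2)
C = M + t·(B−M) with t = 3/2, so MC:CB = 3/2:-1/2

MC:CB = -3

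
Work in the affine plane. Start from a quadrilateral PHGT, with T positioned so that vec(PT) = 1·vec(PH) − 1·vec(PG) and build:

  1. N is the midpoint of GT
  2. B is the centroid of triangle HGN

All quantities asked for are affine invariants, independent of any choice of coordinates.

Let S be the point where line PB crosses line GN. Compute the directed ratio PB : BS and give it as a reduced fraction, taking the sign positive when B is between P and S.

PB:BS = -4

Work in coordinates with P = (0, 0), H = (1, 0), G = (0, 1), T = (1, -1).
1. N is the midpoint of GT ⇒ N = (1/2, 0)
2. B is the centroid of triangle HGN ⇒ B = (1/2, 1/3)
line PB meets GN at S = (3/8, 1/4)
B = P + t·(S−P) with t = 4/3, so PB:BS = 4/3:-1/3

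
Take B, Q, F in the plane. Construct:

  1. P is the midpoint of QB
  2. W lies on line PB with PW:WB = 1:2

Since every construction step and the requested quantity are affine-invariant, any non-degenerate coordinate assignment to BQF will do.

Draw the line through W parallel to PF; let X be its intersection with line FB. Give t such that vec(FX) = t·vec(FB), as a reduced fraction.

t = 1/3

Set B = (0, 0), Q = (1, 0), F = (0, 1); any affine frame gives the same invariant.
1. P is the midpoint of QB ⇒ P = (1/2, 0)
2. W lies on line PB with PW:WB = 1:2 ⇒ W = (1/3, 0)
through W parallel to PF: direction (-1/2, 1); meets FB at X = (0, 2/3)
X = F + t·(B−F) with t = 1/3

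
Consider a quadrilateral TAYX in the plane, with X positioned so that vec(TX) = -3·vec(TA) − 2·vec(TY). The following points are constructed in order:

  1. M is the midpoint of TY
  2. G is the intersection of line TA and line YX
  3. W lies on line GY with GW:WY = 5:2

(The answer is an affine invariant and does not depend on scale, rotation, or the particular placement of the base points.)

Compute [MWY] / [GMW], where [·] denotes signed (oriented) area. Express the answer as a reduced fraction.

Assign T = (0, 0), A = (1, 0), Y = (0, 1), X = (-3, -2) — the answer is frame-independent, so this choice is without loss of generality.
1. M is the midpoint of TY ⇒ M = (0, 1/2)
2. G is the intersection of line TA and line YX ⇒ G = (-1, 0)
3. W lies on line GY with GW:WY = 5:2 ⇒ W = (-2/7, 5/7)
2·[MWY] = -1/7, 2·[GMW] = 5/14
[MWY]:[GMW] = -1/7:5/14 = -2/5

[MWY]:[GMW] = -2/5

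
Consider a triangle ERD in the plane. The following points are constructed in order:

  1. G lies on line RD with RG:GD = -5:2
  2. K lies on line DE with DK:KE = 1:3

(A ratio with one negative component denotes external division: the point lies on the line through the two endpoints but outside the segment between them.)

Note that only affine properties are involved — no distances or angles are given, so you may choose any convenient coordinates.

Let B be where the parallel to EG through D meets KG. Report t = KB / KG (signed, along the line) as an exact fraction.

Assign E = (0, 0), R = (1, 0), D = (0, 1) — the answer is frame-independent, so this choice is without loss of generality.
1. G lies on line RD with RG:GD = -5:2 ⇒ G = (-2/3, 5/3)
2. K lies on line DE with DK:KE = 1:3 ⇒ K = (0, 3/4)
through D parallel to EG: direction (-2/3, 5/3); meets KG at B = (2/9, 4/9)
B = K + t·(G−K) with t = -1/3

t = -1/3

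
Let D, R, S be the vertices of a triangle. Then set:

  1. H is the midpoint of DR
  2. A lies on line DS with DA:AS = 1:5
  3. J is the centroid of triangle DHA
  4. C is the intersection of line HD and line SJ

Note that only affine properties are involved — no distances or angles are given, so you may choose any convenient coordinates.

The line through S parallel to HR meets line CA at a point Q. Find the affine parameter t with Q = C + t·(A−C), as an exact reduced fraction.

Choose coordinates D = (0, 0), R = (1, 0), S = (0, 1).
1. H is the midpoint of DR ⇒ H = (1/2, 0)
2. A lies on line DS with DA:AS = 1:5 ⇒ A = (0, 1/6)
3. J is the centroid of triangle DHA ⇒ J = (1/6, 1/18)
4. C is the intersection of line HD and line SJ ⇒ C = (3/17, 0)
through S parallel to HR: direction (1/2, 0); meets CA at Q = (-15/17, 1)
Q = C + t·(A−C) with t = 6

t = 6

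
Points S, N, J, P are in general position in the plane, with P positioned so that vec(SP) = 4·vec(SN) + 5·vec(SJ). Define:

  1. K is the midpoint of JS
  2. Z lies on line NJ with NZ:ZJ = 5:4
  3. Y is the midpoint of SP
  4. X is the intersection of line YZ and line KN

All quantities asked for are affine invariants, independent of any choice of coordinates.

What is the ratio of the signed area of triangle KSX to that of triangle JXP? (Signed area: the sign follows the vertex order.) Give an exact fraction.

[KSX]:[JXP] = 1/26

Work in coordinates with S = (0, 0), N = (1, 0), J = (0, 1), P = (4, 5).
1. K is the midpoint of JS ⇒ K = (0, 1/2)
2. Z lies on line NJ with NZ:ZJ = 5:4 ⇒ Z = (4/9, 5/9)
3. Y is the midpoint of SP ⇒ Y = (2, 5/2)
4. X is the intersection of line YZ and line KN ⇒ X = (2/7, 5/14)
2·[KSX] = 1/7, 2·[JXP] = 26/7
[KSX]:[JXP] = 1/7:26/7 = 1/26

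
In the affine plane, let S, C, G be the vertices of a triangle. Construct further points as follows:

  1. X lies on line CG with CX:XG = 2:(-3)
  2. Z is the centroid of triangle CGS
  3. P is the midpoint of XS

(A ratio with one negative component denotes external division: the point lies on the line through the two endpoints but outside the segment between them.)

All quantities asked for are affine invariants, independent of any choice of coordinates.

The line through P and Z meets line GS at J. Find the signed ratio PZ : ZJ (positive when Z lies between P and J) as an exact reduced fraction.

Set S = (0, 0), C = (1, 0), G = (0, 1); any affine frame gives the same invariant.
1. X lies on line CG with CX:XG = 2:(-3) ⇒ X = (3, -2)
2. Z is the centroid of triangle CGS ⇒ Z = (1/3, 1/3)
3. P is the midpoint of XS ⇒ P = (3/2, -1)
line PZ meets GS at J = (0, 5/7)
Z = P + t·(J−P) with t = 7/9, so PZ:ZJ = 7/9:2/9

PZ:ZJ = 7/2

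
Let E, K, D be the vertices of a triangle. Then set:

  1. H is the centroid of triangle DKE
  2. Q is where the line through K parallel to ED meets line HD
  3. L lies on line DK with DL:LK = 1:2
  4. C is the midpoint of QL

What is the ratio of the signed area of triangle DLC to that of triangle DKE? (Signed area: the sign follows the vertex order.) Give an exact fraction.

[DLC]:[DKE] = 1/6

Work in coordinates with E = (0, 0), K = (1, 0), D = (0, 1).
1. H is the centroid of triangle DKE ⇒ H = (1/3, 1/3)
2. Q is where the line through K parallel to ED meets line HD ⇒ Q = (1, -1)
3. L lies on line DK with DL:LK = 1:2 ⇒ L = (1/3, 2/3)
4. C is the midpoint of QL ⇒ C = (2/3, -1/6)
2·[DLC] = -1/6, 2·[DKE] = -1
[DLC]:[DKE] = -1/6:-1 = 1/6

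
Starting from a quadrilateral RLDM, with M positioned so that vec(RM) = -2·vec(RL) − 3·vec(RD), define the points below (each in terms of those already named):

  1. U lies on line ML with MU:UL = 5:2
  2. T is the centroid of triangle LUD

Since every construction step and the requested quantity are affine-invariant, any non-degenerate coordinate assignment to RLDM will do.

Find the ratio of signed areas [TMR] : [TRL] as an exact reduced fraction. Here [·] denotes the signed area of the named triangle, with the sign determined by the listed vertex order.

Choose coordinates R = (0, 0), L = (1, 0), D = (0, 1), M = (-2, -3).
1. U lies on line ML with MU:UL = 5:2 ⇒ U = (1/7, -6/7)
2. T is the centroid of triangle LUD ⇒ T = (8/21, 1/21)
2·[TMR] = -22/21, 2·[TRL] = 1/21
[TMR]:[TRL] = -22/21:1/21 = -22

[TMR]:[TRL] = -22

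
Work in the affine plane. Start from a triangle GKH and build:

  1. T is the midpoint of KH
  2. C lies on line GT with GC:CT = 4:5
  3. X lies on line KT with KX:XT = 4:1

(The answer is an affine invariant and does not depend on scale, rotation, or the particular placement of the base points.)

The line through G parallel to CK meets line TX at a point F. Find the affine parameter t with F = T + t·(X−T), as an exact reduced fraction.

t = 9

Work in coordinates with G = (0, 0), K = (1, 0), H = (0, 1).
1. T is the midpoint of KH ⇒ T = (1/2, 1/2)
2. C lies on line GT with GC:CT = 4:5 ⇒ C = (2/9, 2/9)
3. X lies on line KT with KX:XT = 4:1 ⇒ X = (3/5, 2/5)
through G parallel to CK: direction (7/9, -2/9); meets TX at F = (7/5, -2/5)
F = T + t·(X−T) with t = 9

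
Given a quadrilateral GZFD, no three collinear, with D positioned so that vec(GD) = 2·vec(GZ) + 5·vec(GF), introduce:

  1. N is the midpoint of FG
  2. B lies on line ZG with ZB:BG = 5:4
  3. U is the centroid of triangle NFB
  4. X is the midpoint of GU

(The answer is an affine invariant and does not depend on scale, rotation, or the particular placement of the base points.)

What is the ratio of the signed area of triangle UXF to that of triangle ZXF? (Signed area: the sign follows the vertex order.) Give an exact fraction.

Set G = (0, 0), Z = (1, 0), F = (0, 1), D = (2, 5); any affine frame gives the same invariant.
1. N is the midpoint of FG ⇒ N = (0, 1/2)
2. B lies on line ZG with ZB:BG = 5:4 ⇒ B = (4/9, 0)
3. U is the centroid of triangle NFB ⇒ U = (4/27, 1/2)
4. X is the midpoint of GU ⇒ X = (2/27, 1/4)
2·[UXF] = -2/27, 2·[ZXF] = -73/108
[UXF]:[ZXF] = -2/27:-73/108 = 8/73

[UXF]:[ZXF] = 8/73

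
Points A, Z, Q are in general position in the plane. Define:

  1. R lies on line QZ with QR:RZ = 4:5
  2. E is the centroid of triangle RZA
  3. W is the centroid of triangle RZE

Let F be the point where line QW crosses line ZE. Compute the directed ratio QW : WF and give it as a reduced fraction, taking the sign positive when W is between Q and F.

QW:WF = 22/5

Choose coordinates A = (0, 0), Z = (1, 0), Q = (0, 1).
1. R lies on line QZ with QR:RZ = 4:5 ⇒ R = (4/9, 5/9)
2. E is the centroid of triangle RZA ⇒ E = (13/27, 5/27)
3. W is the centroid of triangle RZE ⇒ W = (52/81, 20/81)
line QW meets ZE at F = (26/33, 5/66)
W = Q + t·(F−Q) with t = 22/27, so QW:WF = 22/27:5/27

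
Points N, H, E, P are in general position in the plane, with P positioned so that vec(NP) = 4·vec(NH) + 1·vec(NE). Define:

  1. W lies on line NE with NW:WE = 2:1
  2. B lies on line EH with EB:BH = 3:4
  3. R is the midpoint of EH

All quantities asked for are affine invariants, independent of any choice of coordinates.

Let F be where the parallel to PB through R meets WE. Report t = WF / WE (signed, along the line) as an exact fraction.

Work in coordinates with N = (0, 0), H = (1, 0), E = (0, 1), P = (4, 1).
1. W lies on line NE with NW:WE = 2:1 ⇒ W = (0, 2/3)
2. B lies on line EH with EB:BH = 3:4 ⇒ B = (3/7, 4/7)
3. R is the midpoint of EH ⇒ R = (1/2, 1/2)
through R parallel to PB: direction (-25/7, -3/7); meets WE at F = (0, 11/25)
F = W + t·(E−W) with t = -17/25

t = -17/25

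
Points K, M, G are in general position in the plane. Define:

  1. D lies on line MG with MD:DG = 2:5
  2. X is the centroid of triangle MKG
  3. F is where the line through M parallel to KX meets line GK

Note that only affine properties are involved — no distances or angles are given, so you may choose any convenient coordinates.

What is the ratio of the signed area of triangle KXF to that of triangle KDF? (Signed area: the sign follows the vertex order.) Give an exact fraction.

[KXF]:[KDF] = 7/15

Assign K = (0, 0), M = (1, 0), G = (0, 1) — the answer is frame-independent, so this choice is without loss of generality.
1. D lies on line MG with MD:DG = 2:5 ⇒ D = (5/7, 2/7)
2. X is the centroid of triangle MKG ⇒ X = (1/3, 1/3)
3. F is where the line through M parallel to KX meets line GK ⇒ F = (0, -1)
2·[KXF] = -1/3, 2·[KDF] = -5/7
[KXF]:[KDF] = -1/3:-5/7 = 7/15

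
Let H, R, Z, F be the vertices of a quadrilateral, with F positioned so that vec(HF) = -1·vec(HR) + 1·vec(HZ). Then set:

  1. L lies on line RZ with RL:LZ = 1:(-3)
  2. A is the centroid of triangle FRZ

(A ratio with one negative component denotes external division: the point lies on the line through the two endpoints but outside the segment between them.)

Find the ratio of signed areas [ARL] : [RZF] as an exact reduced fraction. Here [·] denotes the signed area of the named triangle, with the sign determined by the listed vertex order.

[ARL]:[RZF] = -1/6

Assign H = (0, 0), R = (1, 0), Z = (0, 1), F = (-1, 1) — the answer is frame-independent, so this choice is without loss of generality.
1. L lies on line RZ with RL:LZ = 1:(-3) ⇒ L = (3/2, -1/2)
2. A is the centroid of triangle FRZ ⇒ A = (0, 2/3)
2·[ARL] = -1/6, 2·[RZF] = 1
[ARL]:[RZF] = -1/6:1 = -1/6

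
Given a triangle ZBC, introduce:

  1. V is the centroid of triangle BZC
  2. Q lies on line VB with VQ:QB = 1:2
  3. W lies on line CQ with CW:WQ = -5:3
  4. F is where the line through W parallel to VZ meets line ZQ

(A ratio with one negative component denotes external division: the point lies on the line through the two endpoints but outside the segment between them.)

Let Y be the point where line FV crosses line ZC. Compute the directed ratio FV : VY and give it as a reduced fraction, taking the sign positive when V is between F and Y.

FV:VY = 32/3

Work in coordinates with Z = (0, 0), B = (1, 0), C = (0, 1).
1. V is the centroid of triangle BZC ⇒ V = (1/3, 1/3)
2. Q lies on line VB with VQ:QB = 1:2 ⇒ Q = (5/9, 2/9)
3. W lies on line CQ with CW:WQ = -5:3 ⇒ W = (25/18, -17/18)
4. F is where the line through W parallel to VZ meets line ZQ ⇒ F = (35/9, 14/9)
line FV meets ZC at Y = (0, 7/32)
V = F + t·(Y−F) with t = 32/35, so FV:VY = 32/35:3/35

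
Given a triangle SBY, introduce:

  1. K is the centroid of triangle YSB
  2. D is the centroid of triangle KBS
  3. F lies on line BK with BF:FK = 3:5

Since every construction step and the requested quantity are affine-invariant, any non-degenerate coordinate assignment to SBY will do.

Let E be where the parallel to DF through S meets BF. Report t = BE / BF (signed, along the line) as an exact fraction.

t = 1/3

Set S = (0, 0), B = (1, 0), Y = (0, 1); any affine frame gives the same invariant.
1. K is the centroid of triangle YSB ⇒ K = (1/3, 1/3)
2. D is the centroid of triangle KBS ⇒ D = (4/9, 1/9)
3. F lies on line BK with BF:FK = 3:5 ⇒ F = (3/4, 1/8)
through S parallel to DF: direction (11/36, 1/72); meets BF at E = (11/12, 1/24)
E = B + t·(F−B) with t = 1/3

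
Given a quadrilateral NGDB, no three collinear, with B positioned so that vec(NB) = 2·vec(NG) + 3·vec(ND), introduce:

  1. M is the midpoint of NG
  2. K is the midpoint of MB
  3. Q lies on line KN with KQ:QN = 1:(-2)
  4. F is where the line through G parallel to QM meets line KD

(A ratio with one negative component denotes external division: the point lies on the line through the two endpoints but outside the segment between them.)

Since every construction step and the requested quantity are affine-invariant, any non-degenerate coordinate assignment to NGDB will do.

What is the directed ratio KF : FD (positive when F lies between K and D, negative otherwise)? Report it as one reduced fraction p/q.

Choose coordinates N = (0, 0), G = (1, 0), D = (0, 1), B = (2, 3).
1. M is the midpoint of NG ⇒ M = (1/2, 0)
2. K is the midpoint of MB ⇒ K = (5/4, 3/2)
3. Q lies on line KN with KQ:QN = 1:(-2) ⇒ Q = (5/2, 3)
4. F is where the line through G parallel to QM meets line KD ⇒ F = (25/11, 21/11)
F = K + t·(D−K) with t = -9/11, so KF:FD = t:(1−t) = -9/11:20/11

KF:FD = -9/20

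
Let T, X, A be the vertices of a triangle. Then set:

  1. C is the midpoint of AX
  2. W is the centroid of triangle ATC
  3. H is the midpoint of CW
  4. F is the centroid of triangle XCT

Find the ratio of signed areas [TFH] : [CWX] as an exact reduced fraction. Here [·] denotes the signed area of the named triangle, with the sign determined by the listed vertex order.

Assign T = (0, 0), X = (1, 0), A = (0, 1) — the answer is frame-independent, so this choice is without loss of generality.
1. C is the midpoint of AX ⇒ C = (1/2, 1/2)
2. W is the centroid of triangle ATC ⇒ W = (1/6, 1/2)
3. H is the midpoint of CW ⇒ H = (1/3, 1/2)
4. F is the centroid of triangle XCT ⇒ F = (1/2, 1/6)
2·[TFH] = 7/36, 2·[CWX] = 1/6
[TFH]:[CWX] = 7/36:1/6 = 7/6

[TFH]:[CWX] = 7/6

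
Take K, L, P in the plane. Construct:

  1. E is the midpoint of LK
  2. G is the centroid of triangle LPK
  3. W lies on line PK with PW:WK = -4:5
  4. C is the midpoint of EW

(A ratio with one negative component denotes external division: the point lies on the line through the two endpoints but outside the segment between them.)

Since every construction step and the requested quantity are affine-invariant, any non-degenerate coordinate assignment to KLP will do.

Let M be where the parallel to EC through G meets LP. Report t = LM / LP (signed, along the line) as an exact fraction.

t = 19/27

Work in coordinates with K = (0, 0), L = (1, 0), P = (0, 1).
1. E is the midpoint of LK ⇒ E = (1/2, 0)
2. G is the centroid of triangle LPK ⇒ G = (1/3, 1/3)
3. W lies on line PK with PW:WK = -4:5 ⇒ W = (0, 5)
4. C is the midpoint of EW ⇒ C = (1/4, 5/2)
through G parallel to EC: direction (-1/4, 5/2); meets LP at M = (8/27, 19/27)
M = L + t·(P−L) with t = 19/27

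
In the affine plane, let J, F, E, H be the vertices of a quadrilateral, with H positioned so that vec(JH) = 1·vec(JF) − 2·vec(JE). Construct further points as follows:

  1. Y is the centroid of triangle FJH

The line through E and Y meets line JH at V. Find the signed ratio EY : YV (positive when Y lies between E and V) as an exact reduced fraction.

Assign J = (0, 0), F = (1, 0), E = (0, 1), H = (1, -2) — the answer is frame-independent, so this choice is without loss of generality.
1. Y is the centroid of triangle FJH ⇒ Y = (2/3, -2/3)
line EY meets JH at V = (2, -4)
Y = E + t·(V−E) with t = 1/3, so EY:YV = 1/3:2/3

EY:YV = 1/2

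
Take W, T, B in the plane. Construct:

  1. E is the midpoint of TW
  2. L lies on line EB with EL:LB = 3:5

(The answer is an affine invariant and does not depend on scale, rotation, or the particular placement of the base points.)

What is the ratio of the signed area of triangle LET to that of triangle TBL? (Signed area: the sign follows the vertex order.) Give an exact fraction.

[LET]:[TBL] = 3/5

Choose coordinates W = (0, 0), T = (1, 0), B = (0, 1).
1. E is the midpoint of TW ⇒ E = (1/2, 0)
2. L lies on line EB with EL:LB = 3:5 ⇒ L = (5/16, 3/8)
2·[LET] = 3/16, 2·[TBL] = 5/16
[LET]:[TBL] = 3/16:5/16 = 3/5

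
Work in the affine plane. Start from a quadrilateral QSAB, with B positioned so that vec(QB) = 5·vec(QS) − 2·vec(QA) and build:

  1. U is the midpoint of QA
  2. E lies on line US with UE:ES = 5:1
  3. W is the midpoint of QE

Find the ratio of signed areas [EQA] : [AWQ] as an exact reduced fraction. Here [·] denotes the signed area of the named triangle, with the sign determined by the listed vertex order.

Set Q = (0, 0), S = (1, 0), A = (0, 1), B = (5, -2); any affine frame gives the same invariant.
1. U is the midpoint of QA ⇒ U = (0, 1/2)
2. E lies on line US with UE:ES = 5:1 ⇒ E = (5/6, 1/12)
3. W is the midpoint of QE ⇒ W = (5/12, 1/24)
2·[EQA] = -5/6, 2·[AWQ] = -5/12
[EQA]:[AWQ] = -5/6:-5/12 = 2

[EQA]:[AWQ] = 2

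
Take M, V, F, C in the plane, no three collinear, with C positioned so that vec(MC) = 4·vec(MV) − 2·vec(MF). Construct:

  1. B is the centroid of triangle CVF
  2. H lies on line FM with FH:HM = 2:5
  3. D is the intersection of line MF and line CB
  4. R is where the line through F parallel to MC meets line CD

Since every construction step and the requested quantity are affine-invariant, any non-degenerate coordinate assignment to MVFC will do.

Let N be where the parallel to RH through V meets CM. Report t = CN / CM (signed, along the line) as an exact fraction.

Assign M = (0, 0), V = (1, 0), F = (0, 1), C = (4, -2) — the answer is frame-independent, so this choice is without loss of generality.
1. B is the centroid of triangle CVF ⇒ B = (5/3, -1/3)
2. H lies on line FM with FH:HM = 2:5 ⇒ H = (0, 5/7)
3. D is the intersection of line MF and line CB ⇒ D = (0, 6/7)
4. R is where the line through F parallel to MC meets line CD ⇒ R = (-2/3, 4/3)
through V parallel to RH: direction (2/3, -13/21); meets CM at N = (13/6, -13/12)
N = C + t·(M−C) with t = 11/24

t = 11/24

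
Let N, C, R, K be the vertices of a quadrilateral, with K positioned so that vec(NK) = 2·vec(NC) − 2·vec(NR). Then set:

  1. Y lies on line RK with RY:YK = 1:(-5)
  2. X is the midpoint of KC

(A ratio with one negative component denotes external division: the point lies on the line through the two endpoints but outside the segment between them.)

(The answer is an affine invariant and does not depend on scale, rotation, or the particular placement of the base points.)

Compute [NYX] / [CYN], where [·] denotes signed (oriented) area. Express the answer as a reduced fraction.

[NYX]:[CYN] = -17/14

Choose coordinates N = (0, 0), C = (1, 0), R = (0, 1), K = (2, -2).
1. Y lies on line RK with RY:YK = 1:(-5) ⇒ Y = (-1/2, 7/4)
2. X is the midpoint of KC ⇒ X = (3/2, -1)
2·[NYX] = -17/8, 2·[CYN] = 7/4
[NYX]:[CYN] = -17/8:7/4 = -17/14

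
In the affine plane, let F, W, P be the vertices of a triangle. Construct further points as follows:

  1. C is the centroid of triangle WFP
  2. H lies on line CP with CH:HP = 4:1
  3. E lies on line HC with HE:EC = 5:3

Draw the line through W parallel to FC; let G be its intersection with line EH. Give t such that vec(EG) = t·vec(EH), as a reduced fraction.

Assign F = (0, 0), W = (1, 0), P = (0, 1) — the answer is frame-independent, so this choice is without loss of generality.
1. C is the centroid of triangle WFP ⇒ C = (1/3, 1/3)
2. H lies on line CP with CH:HP = 4:1 ⇒ H = (1/15, 13/15)
3. E lies on line HC with HE:EC = 5:3 ⇒ E = (7/30, 8/15)
through W parallel to FC: direction (1/3, 1/3); meets EH at G = (2/3, -1/3)
G = E + t·(H−E) with t = -13/5

t = -13/5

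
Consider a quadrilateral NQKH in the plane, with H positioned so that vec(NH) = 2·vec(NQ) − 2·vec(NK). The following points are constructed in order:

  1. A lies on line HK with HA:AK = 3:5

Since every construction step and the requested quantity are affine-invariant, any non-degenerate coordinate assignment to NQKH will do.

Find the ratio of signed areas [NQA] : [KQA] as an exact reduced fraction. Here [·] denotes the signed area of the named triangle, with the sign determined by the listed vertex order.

Choose coordinates N = (0, 0), Q = (1, 0), K = (0, 1), H = (2, -2).
1. A lies on line HK with HA:AK = 3:5 ⇒ A = (5/4, -7/8)
2·[NQA] = -7/8, 2·[KQA] = -5/8
[NQA]:[KQA] = -7/8:-5/8 = 7/5

[NQA]:[KQA] = 7/5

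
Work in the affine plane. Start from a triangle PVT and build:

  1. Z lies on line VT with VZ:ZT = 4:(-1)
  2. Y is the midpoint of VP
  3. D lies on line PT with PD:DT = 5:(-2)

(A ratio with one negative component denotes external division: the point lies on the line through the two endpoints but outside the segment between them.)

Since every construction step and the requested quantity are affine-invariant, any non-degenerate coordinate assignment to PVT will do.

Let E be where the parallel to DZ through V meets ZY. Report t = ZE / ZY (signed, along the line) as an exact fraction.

Work in coordinates with P = (0, 0), V = (1, 0), T = (0, 1).
1. Z lies on line VT with VZ:ZT = 4:(-1) ⇒ Z = (-1/3, 4/3)
2. Y is the midpoint of VP ⇒ Y = (1/2, 0)
3. D lies on line PT with PD:DT = 5:(-2) ⇒ D = (0, 5/3)
through V parallel to DZ: direction (-1/3, -1/3); meets ZY at E = (9/13, -4/13)
E = Z + t·(Y−Z) with t = 16/13

t = 16/13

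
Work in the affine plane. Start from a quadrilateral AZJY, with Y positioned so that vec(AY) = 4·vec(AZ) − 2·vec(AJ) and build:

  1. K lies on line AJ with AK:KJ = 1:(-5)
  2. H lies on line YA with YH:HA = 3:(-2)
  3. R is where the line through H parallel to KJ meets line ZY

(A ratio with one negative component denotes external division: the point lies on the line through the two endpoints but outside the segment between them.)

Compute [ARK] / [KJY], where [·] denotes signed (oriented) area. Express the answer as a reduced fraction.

Assign A = (0, 0), Z = (1, 0), J = (0, 1), Y = (4, -2) — the answer is frame-independent, so this choice is without loss of generality.
1. K lies on line AJ with AK:KJ = 1:(-5) ⇒ K = (0, -1/4)
2. H lies on line YA with YH:HA = 3:(-2) ⇒ H = (-8, 4)
3. R is where the line through H parallel to KJ meets line ZY ⇒ R = (-8, 6)
2·[ARK] = 2, 2·[KJY] = -5
[ARK]:[KJY] = 2:-5 = -2/5

[ARK]:[KJY] = -2/5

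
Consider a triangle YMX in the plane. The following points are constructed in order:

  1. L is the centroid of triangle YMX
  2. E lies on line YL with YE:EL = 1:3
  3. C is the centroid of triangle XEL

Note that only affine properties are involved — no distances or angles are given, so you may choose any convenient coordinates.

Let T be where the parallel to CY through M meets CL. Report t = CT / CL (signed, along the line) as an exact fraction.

t = 17/4

Assign Y = (0, 0), M = (1, 0), X = (0, 1) — the answer is frame-independent, so this choice is without loss of generality.
1. L is the centroid of triangle YMX ⇒ L = (1/3, 1/3)
2. E lies on line YL with YE:EL = 1:3 ⇒ E = (1/12, 1/12)
3. C is the centroid of triangle XEL ⇒ C = (5/36, 17/36)
through M parallel to CY: direction (-5/36, -17/36); meets CL at T = (139/144, -17/144)
T = C + t·(L−C) with t = 17/4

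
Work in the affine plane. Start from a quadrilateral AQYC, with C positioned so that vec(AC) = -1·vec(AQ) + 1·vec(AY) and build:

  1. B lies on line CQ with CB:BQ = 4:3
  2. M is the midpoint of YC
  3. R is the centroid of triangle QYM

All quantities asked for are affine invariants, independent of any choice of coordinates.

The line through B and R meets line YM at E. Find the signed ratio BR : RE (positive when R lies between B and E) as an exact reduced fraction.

BR:RE = 5/7

Choose coordinates A = (0, 0), Q = (1, 0), Y = (0, 1), C = (-1, 1).
1. B lies on line CQ with CB:BQ = 4:3 ⇒ B = (1/7, 3/7)
2. M is the midpoint of YC ⇒ M = (-1/2, 1)
3. R is the centroid of triangle QYM ⇒ R = (1/6, 2/3)
line BR meets YM at E = (1/5, 1)
R = B + t·(E−B) with t = 5/12, so BR:RE = 5/12:7/12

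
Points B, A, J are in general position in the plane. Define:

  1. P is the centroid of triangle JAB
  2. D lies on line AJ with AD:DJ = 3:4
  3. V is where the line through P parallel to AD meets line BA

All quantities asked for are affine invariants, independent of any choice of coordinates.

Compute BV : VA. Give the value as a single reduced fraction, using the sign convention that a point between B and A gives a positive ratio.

BV:VA = 2

Choose coordinates B = (0, 0), A = (1, 0), J = (0, 1).
1. P is the centroid of triangle JAB ⇒ P = (1/3, 1/3)
2. D lies on line AJ with AD:DJ = 3:4 ⇒ D = (4/7, 3/7)
3. V is where the line through P parallel to AD meets line BA ⇒ V = (2/3, 0)
V = B + t·(A−B) with t = 2/3, so BV:VA = t:(1−t) = 2/3:1/3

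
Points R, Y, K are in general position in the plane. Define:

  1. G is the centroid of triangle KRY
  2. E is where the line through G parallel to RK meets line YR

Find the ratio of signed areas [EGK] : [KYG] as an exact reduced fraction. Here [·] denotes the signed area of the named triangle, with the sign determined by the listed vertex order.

[EGK]:[KYG] = -1/3

Set R = (0, 0), Y = (1, 0), K = (0, 1); any affine frame gives the same invariant.
1. G is the centroid of triangle KRY ⇒ G = (1/3, 1/3)
2. E is where the line through G parallel to RK meets line YR ⇒ E = (1/3, 0)
2·[EGK] = 1/9, 2·[KYG] = -1/3
[EGK]:[KYG] = 1/9:-1/3 = -1/3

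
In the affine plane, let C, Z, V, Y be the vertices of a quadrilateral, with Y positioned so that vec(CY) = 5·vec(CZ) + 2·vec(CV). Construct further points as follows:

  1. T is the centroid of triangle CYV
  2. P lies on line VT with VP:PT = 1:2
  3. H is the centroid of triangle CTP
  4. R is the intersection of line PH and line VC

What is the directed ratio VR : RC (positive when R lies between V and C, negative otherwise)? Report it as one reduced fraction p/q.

Set C = (0, 0), Z = (1, 0), V = (0, 1), Y = (5, 2); any affine frame gives the same invariant.
1. T is the centroid of triangle CYV ⇒ T = (5/3, 1)
2. P lies on line VT with VP:PT = 1:2 ⇒ P = (5/9, 1)
3. H is the centroid of triangle CTP ⇒ H = (20/27, 2/3)
4. R is the intersection of line PH and line VC ⇒ R = (0, 2)
R = V + t·(C−V) with t = -1, so VR:RC = t:(1−t) = -1:2

VR:RC = -1/2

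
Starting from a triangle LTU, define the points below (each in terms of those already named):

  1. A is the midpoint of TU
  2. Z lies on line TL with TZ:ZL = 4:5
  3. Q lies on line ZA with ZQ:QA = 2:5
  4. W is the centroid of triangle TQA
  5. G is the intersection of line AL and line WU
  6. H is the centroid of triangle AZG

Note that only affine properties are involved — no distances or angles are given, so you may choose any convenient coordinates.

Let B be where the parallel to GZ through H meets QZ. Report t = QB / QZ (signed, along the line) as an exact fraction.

Set L = (0, 0), T = (1, 0), U = (0, 1); any affine frame gives the same invariant.
1. A is the midpoint of TU ⇒ A = (1/2, 1/2)
2. Z lies on line TL with TZ:ZL = 4:5 ⇒ Z = (5/9, 0)
3. Q lies on line ZA with ZQ:QA = 2:5 ⇒ Q = (34/63, 1/7)
4. W is the centroid of triangle TQA ⇒ W = (257/378, 3/14)
5. G is the intersection of line AL and line WU ⇒ G = (257/554, 257/554)
6. H is the centroid of triangle AZG ⇒ H = (3788/7479, 89/277)
through H parallel to GZ: direction (457/4986, -257/554); meets QZ at B = (29/54, 1/6)
B = Q + t·(Z−Q) with t = -1/6

t = -1/6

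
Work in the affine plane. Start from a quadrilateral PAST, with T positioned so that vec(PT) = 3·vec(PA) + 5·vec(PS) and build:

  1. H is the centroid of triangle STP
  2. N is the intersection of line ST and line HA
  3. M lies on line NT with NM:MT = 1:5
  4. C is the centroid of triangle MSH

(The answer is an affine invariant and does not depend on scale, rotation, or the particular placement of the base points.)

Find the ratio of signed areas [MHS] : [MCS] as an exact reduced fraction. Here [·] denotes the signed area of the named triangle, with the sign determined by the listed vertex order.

[MHS]:[MCS] = 3

Choose coordinates P = (0, 0), A = (1, 0), S = (0, 1), T = (3, 5).
1. H is the centroid of triangle STP ⇒ H = (1, 2)
2. N is the intersection of line ST and line HA ⇒ N = (1, 7/3)
3. M lies on line NT with NM:MT = 1:5 ⇒ M = (4/3, 25/9)
4. C is the centroid of triangle MSH ⇒ C = (7/9, 52/27)
2·[MHS] = -4/9, 2·[MCS] = -4/27
[MHS]:[MCS] = -4/9:-4/27 = 3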